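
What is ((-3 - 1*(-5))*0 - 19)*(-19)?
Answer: 361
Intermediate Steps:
((-3 - 1*(-5))*0 - 19)*(-19) = ((-3 + 5)*0 - 19)*(-19) = (2*0 - 19)*(-19) = (0 - 19)*(-19) = -19*(-19) = 361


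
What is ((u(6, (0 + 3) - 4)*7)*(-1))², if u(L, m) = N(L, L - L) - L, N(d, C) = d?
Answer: 0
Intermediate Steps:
u(L, m) = 0 (u(L, m) = L - L = 0)
((u(6, (0 + 3) - 4)*7)*(-1))² = ((0*7)*(-1))² = (0*(-1))² = 0² = 0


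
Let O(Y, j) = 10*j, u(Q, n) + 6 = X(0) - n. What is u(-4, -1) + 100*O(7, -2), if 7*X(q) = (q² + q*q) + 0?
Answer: -2005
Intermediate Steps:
X(q) = 2*q²/7 (X(q) = ((q² + q*q) + 0)/7 = ((q² + q²) + 0)/7 = (2*q² + 0)/7 = (2*q²)/7 = 2*q²/7)
u(Q, n) = -6 - n (u(Q, n) = -6 + ((2/7)*0² - n) = -6 + ((2/7)*0 - n) = -6 + (0 - n) = -6 - n)
u(-4, -1) + 100*O(7, -2) = (-6 - 1*(-1)) + 100*(10*(-2)) = (-6 + 1) + 100*(-20) = -5 - 2000 = -2005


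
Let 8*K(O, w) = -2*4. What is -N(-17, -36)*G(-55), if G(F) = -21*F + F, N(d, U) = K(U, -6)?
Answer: 1100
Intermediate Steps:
K(O, w) = -1 (K(O, w) = (-2*4)/8 = (1/8)*(-8) = -1)
N(d, U) = -1
G(F) = -20*F
-N(-17, -36)*G(-55) = -(-1)*(-20*(-55)) = -(-1)*1100 = -1*(-1100) = 1100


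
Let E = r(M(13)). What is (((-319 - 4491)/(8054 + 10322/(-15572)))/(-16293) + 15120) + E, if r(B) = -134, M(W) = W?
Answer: 15310066141976794/1021624589919 ≈ 14986.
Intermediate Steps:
E = -134
(((-319 - 4491)/(8054 + 10322/(-15572)))/(-16293) + 15120) + E = (((-319 - 4491)/(8054 + 10322/(-15572)))/(-16293) + 15120) - 134 = (-4810/(8054 + 10322*(-1/15572))*(-1/16293) + 15120) - 134 = (-4810/(8054 - 5161/7786)*(-1/16293) + 15120) - 134 = (-4810/62703283/7786*(-1/16293) + 15120) - 134 = (-4810*7786/62703283*(-1/16293) + 15120) - 134 = (-37450660/62703283*(-1/16293) + 15120) - 134 = (37450660/1021624589919 + 15120) - 134 = 15446963837025940/1021624589919 - 134 = 15310066141976794/1021624589919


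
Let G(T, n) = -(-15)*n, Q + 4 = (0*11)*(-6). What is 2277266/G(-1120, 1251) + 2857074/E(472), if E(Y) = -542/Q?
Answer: 107843126306/5085315 ≈ 21207.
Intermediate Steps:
Q = -4 (Q = -4 + (0*11)*(-6) = -4 + 0*(-6) = -4 + 0 = -4)
G(T, n) = 15*n
E(Y) = 271/2 (E(Y) = -542/(-4) = -542*(-1/4) = 271/2)
2277266/G(-1120, 1251) + 2857074/E(472) = 2277266/((15*1251)) + 2857074/(271/2) = 2277266/18765 + 2857074*(2/271) = 2277266*(1/18765) + 5714148/271 = 2277266/18765 + 5714148/271 = 107843126306/5085315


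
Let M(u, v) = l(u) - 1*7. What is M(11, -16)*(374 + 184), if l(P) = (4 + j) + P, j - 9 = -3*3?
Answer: 4464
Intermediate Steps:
j = 0 (j = 9 - 3*3 = 9 - 9 = 0)
l(P) = 4 + P (l(P) = (4 + 0) + P = 4 + P)
M(u, v) = -3 + u (M(u, v) = (4 + u) - 1*7 = (4 + u) - 7 = -3 + u)
M(11, -16)*(374 + 184) = (-3 + 11)*(374 + 184) = 8*558 = 4464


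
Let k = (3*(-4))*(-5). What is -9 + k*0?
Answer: -9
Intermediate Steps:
k = 60 (k = -12*(-5) = 60)
-9 + k*0 = -9 + 60*0 = -9 + 0 = -9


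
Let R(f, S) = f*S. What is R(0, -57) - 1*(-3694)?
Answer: 3694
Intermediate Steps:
R(f, S) = S*f
R(0, -57) - 1*(-3694) = -57*0 - 1*(-3694) = 0 + 3694 = 3694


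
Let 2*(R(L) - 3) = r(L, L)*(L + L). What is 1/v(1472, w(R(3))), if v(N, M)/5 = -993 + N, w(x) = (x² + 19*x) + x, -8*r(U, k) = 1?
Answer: 1/2395 ≈ 0.00041754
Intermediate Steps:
r(U, k) = -⅛ (r(U, k) = -⅛*1 = -⅛)
R(L) = 3 - L/8 (R(L) = 3 + (-(L + L)/8)/2 = 3 + (-L/4)/2 = 3 - L/8)
w(x) = x² + 20*x
v(N, M) = -4965 + 5*N (v(N, M) = 5*(-993 + N) = -4965 + 5*N)
1/v(1472, w(R(3))) = 1/(-4965 + 5*1472) = 1/(-4965 + 7360) = 1/2395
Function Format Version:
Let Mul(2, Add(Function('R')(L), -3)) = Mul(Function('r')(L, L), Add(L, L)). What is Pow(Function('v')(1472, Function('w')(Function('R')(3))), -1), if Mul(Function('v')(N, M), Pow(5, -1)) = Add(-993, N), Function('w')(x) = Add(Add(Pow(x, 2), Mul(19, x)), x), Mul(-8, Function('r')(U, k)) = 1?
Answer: Rational(1, 2395) ≈ 0.00041754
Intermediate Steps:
Function('r')(U, k) = Rational(-1, 8) (Function('r')(U, k) = Mul(Rational(-1, 8), 1) = Rational(-1, 8))
Function('R')(L) = Add(3, Mul(Rational(-1, 8), L)) (Function('R')(L) = Add(3, Mul(Rational(1, 2), Mul(Rational(-1, 8), Add(L, L)))) = Add(3, Mul(Rational(1, 2), Mul(Rational(-1, 8), Mul(2, L)))) = Add(3, Mul(Rational(1, 2), Mul(Rational(-1, 4), L))) = Add(3, Mul(Rational(-1, 8), L)))
Function('w')(x) = Add(Pow(x, 2), Mul(20, x))
Function('v')(N, M) = Add(-4965, Mul(5, N)) (Function('v')(N, M) = Mul(5, Add(-993, N)) = Add(-4965, Mul(5, N)))
Pow(Function('v')(1472, Function('w')(Function('R')(3))), -1) = Pow(Add(-4965, Mul(5, 1472)), -1) = Pow(Add(-4965, 7360), -1) = Pow(2395, -1) = Rational(1, 2395)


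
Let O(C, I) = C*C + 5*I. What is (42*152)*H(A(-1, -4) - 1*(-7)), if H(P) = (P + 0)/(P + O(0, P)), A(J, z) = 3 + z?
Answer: 1064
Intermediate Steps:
O(C, I) = C² + 5*I
H(P) = ⅙ (H(P) = (P + 0)/(P + (0² + 5*P)) = P/(P + (0 + 5*P)) = P/(P + 5*P) = P/((6*P)) = P*(1/(6*P)) = ⅙)
(42*152)*H(A(-1, -4) - 1*(-7)) = (42*152)*(⅙) = 6384*(⅙) = 1064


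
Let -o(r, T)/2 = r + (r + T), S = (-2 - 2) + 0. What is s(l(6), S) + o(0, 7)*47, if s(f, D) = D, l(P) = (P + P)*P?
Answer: -662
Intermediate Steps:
l(P) = 2*P**2 (l(P) = (2*P)*P = 2*P**2)
S = -4 (S = -4 + 0 = -4)
o(r, T) = -4*r - 2*T (o(r, T) = -2*(r + (r + T)) = -2*(r + (T + r)) = -2*(T + 2*r) = -4*r - 2*T)
s(l(6), S) + o(0, 7)*47 = -4 + (-4*0 - 2*7)*47 = -4 + (0 - 14)*47 = -4 - 14*47 = -4 - 658 = -662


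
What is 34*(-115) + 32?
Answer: -3878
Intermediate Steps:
34*(-115) + 32 = -3910 + 32 = -3878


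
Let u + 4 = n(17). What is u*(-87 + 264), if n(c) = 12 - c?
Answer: -1593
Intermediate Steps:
u = -9 (u = -4 + (12 - 1*17) = -4 + (12 - 17) = -4 - 5 = -9)
u*(-87 + 264) = -9*(-87 + 264) = -9*177 = -1593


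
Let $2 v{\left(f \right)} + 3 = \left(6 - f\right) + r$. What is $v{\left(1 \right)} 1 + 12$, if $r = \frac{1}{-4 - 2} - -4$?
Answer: $\frac{179}{12} \approx 14.917$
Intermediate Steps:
$r = \frac{23}{6}$ ($r = \frac{1}{-6} + 4 = - \frac{1}{6} + 4 = \frac{23}{6} \approx 3.8333$)
$v{\left(f \right)} = \frac{41}{12} - \frac{f}{2}$ ($v{\left(f \right)} = - \frac{3}{2} + \frac{\left(6 - f\right) + \frac{23}{6}}{2} = - \frac{3}{2} + \frac{\frac{59}{6} - f}{2} = - \frac{3}{2} - \left(- \frac{59}{12} + \frac{f}{2}\right) = \frac{41}{12} - \frac{f}{2}$)
$v{\left(1 \right)} 1 + 12 = \left(\frac{41}{12} - \frac{1}{2}\right) 1 + 12 = \frac{35}{12} \cdot 1 + 12 = \frac{35}{12} + 12 = \frac{179}{12}$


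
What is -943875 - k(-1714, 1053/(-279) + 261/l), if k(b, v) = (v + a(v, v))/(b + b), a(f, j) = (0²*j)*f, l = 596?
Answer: -59781010327641/63335728 ≈ -9.4388e+5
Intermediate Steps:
a(f, j) = 0 (a(f, j) = (0*j)*f = 0*f = 0)
k(b, v) = v/(2*b) (k(b, v) = (v + 0)/(b + b) = v/((2*b)) = v*(1/(2*b)) = v/(2*b))
-943875 - k(-1714, 1053/(-279) + 261/l) = -943875 - (1053/(-279) + 261/596)/(2*(-1714)) = -943875 - (1053*(-1/279) + 261*(1/596))*(-1)/(2*1714) = -943875 - (-117/31 + 261/596)*(-1)/(2*1714) = -943875 - (-61641)*(-1)/(2*18476*1714) = -943875 - 1*61641/63335728 = -943875 - 61641/63335728 = -59781010327641/63335728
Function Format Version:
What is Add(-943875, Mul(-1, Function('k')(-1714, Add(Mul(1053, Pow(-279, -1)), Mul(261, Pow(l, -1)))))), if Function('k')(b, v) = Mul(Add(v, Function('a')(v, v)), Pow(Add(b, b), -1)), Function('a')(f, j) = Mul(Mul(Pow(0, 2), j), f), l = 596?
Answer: Rational(-59781010327641, 63335728) ≈ -9.4388e+5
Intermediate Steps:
Function('a')(f, j) = 0 (Function('a')(f, j) = Mul(Mul(0, j), f) = Mul(0, f) = 0)
Function('k')(b, v) = Mul(Rational(1, 2), v, Pow(b, -1)) (Function('k')(b, v) = Mul(Add(v, 0), Pow(Add(b, b), -1)) = Mul(v, Pow(Mul(2, b), -1)) = Mul(v, Mul(Rational(1, 2), Pow(b, -1))) = Mul(Rational(1, 2), v, Pow(b, -1)))
Add(-943875, Mul(-1, Function('k')(-1714, Add(Mul(1053, Pow(-279, -1)), Mul(261, Pow(l, -1)))))) = Add(-943875, Mul(-1, Mul(Rational(1, 2), Add(Mul(1053, Pow(-279, -1)), Mul(261, Pow(596, -1))), Pow(-1714, -1)))) = Add(-943875, Mul(-1, Mul(Rational(1, 2), Add(Mul(1053, Rational(-1, 279)), Mul(261, Rational(1, 596))), Rational(-1, 1714)))) = Add(-943875, Mul(-1, Mul(Rational(1, 2), Add(Rational(-117, 31), Rational(261, 596)), Rational(-1, 1714)))) = Add(-943875, Mul(-1, Mul(Rational(1, 2), Rational(-61641, 18476), Rational(-1, 1714)))) = Add(-943875, Mul(-1, Rational(61641, 63335728))) = Add(-943875, Rational(-61641, 63335728)) = Rational(-59781010327641, 63335728)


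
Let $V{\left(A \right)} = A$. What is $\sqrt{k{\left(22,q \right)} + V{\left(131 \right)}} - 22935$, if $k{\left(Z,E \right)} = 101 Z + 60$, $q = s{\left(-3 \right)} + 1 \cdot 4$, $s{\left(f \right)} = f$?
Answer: $-22935 + \sqrt{2413} \approx -22886.0$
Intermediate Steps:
$q = 1$ ($q = -3 + 1 \cdot 4 = -3 + 4 = 1$)
$k{\left(Z,E \right)} = 60 + 101 Z$
$\sqrt{k{\left(22,q \right)} + V{\left(131 \right)}} - 22935 = \sqrt{\left(60 + 101 \cdot 22\right) + 131} - 22935 = \sqrt{\left(60 + 2222\right) + 131} - 22935 = \sqrt{2282 + 131} - 22935 = \sqrt{2413} - 22935 = -22935 + \sqrt{2413}$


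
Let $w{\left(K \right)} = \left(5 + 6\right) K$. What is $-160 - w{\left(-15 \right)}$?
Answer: $5$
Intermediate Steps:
$w{\left(K \right)} = 11 K$
$-160 - w{\left(-15 \right)} = -160 - 11 \left(-15\right) = -160 - -165 = -160 + 165 = 5$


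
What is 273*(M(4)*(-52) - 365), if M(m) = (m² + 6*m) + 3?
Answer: -710073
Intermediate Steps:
M(m) = 3 + m² + 6*m
273*(M(4)*(-52) - 365) = 273*((3 + 4² + 6*4)*(-52) - 365) = 273*((3 + 16 + 24)*(-52) - 365) = 273*(43*(-52) - 365) = 273*(-2236 - 365) = 273*(-2601) = -710073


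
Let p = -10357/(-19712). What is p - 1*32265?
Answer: -635997323/19712 ≈ -32264.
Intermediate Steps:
p = 10357/19712 (p = -10357*(-1/19712) = 10357/19712 ≈ 0.52542)
p - 1*32265 = 10357/19712 - 1*32265 = 10357/19712 - 32265 = -635997323/19712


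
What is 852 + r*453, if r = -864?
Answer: -390540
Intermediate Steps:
852 + r*453 = 852 - 864*453 = 852 - 391392 = -390540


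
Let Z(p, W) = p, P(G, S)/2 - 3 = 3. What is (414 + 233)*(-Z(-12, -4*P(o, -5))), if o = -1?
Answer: 7764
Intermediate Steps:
P(G, S) = 12 (P(G, S) = 6 + 2*3 = 6 + 6 = 12)
(414 + 233)*(-Z(-12, -4*P(o, -5))) = (414 + 233)*(-1*(-12)) = 647*12 = 7764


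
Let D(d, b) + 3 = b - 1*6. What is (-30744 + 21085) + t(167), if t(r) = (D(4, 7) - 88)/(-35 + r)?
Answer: -212513/22 ≈ -9659.7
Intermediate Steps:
D(d, b) = -9 + b (D(d, b) = -3 + (b - 1*6) = -3 + (b - 6) = -3 + (-6 + b) = -9 + b)
t(r) = -90/(-35 + r) (t(r) = ((-9 + 7) - 88)/(-35 + r) = (-2 - 88)/(-35 + r) = -90/(-35 + r))
(-30744 + 21085) + t(167) = (-30744 + 21085) - 90/(-35 + 167) = -9659 - 90/132 = -9659 - 90*1/132 = -9659 - 15/22 = -212513/22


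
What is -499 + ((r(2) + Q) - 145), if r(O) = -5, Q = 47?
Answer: -602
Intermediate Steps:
-499 + ((r(2) + Q) - 145) = -499 + ((-5 + 47) - 145) = -499 + (42 - 145) = -499 - 103 = -602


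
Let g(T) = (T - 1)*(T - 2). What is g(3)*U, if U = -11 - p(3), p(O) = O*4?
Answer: -46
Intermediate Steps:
p(O) = 4*O
g(T) = (-1 + T)*(-2 + T)
U = -23 (U = -11 - 4*3 = -11 - 1*12 = -11 - 12 = -23)
g(3)*U = (2 + 3**2 - 3*3)*(-23) = (2 + 9 - 9)*(-23) = 2*(-23) = -46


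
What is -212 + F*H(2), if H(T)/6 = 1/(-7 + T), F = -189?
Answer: 74/5 ≈ 14.800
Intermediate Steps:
H(T) = 6/(-7 + T)
-212 + F*H(2) = -212 - 1134/(-7 + 2) = -212 - 1134/(-5) = -212 - 1134*(-1)/5 = -212 - 189*(-6/5) = -212 + 1134/5 = 74/5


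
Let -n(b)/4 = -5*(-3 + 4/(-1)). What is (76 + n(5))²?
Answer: 4096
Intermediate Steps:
n(b) = -140 (n(b) = -(-20)*(-3 + 4/(-1)) = -(-20)*(-3 + 4*(-1)) = -(-20)*(-3 - 4) = -(-20)*(-7) = -4*35 = -140)
(76 + n(5))² = (76 - 140)² = (-64)² = 4096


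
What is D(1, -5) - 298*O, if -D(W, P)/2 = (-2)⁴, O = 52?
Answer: -15528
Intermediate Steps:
D(W, P) = -32 (D(W, P) = -2*(-2)⁴ = -2*16 = -32)
D(1, -5) - 298*O = -32 - 298*52 = -32 - 15496 = -15528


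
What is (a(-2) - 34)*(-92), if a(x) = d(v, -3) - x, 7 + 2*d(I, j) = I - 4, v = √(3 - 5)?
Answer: 3450 - 46*I*√2 ≈ 3450.0 - 65.054*I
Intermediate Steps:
v = I*√2 (v = √(-2) = I*√2 ≈ 1.4142*I)
d(I, j) = -11/2 + I/2 (d(I, j) = -7/2 + (I - 4)/2 = -7/2 + (-4 + I)/2 = -7/2 + (-2 + I/2) = -11/2 + I/2)
a(x) = -11/2 - x + I*√2/2 (a(x) = (-11/2 + (I*√2)/2) - x = (-11/2 + I*√2/2) - x = -11/2 - x + I*√2/2)
(a(-2) - 34)*(-92) = ((-11/2 - 1*(-2) + I*√2/2) - 34)*(-92) = ((-11/2 + 2 + I*√2/2) - 34)*(-92) = ((-7/2 + I*√2/2) - 34)*(-92) = (-75/2 + I*√2/2)*(-92) = 3450 - 46*I*√2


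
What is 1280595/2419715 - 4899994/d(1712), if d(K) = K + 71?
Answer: -2370861136165/862870369 ≈ -2747.6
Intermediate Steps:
d(K) = 71 + K
1280595/2419715 - 4899994/d(1712) = 1280595/2419715 - 4899994/(71 + 1712) = 1280595*(1/2419715) - 4899994/1783 = 256119/483943 - 4899994*1/1783 = 256119/483943 - 4899994/1783 = -2370861136165/862870369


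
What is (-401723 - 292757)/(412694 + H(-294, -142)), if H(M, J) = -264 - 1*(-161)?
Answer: -694480/412591 ≈ -1.6832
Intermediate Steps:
H(M, J) = -103 (H(M, J) = -264 + 161 = -103)
(-401723 - 292757)/(412694 + H(-294, -142)) = (-401723 - 292757)/(412694 - 103) = -694480/412591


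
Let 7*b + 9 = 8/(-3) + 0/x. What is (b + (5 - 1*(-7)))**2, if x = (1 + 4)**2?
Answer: 961/9 ≈ 106.78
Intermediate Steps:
x = 25 (x = 5**2 = 25)
b = -5/3 (b = -9/7 + (8/(-3) + 0/25)/7 = -9/7 + (8*(-1/3) + 0*(1/25))/7 = -9/7 + (-8/3 + 0)/7 = -9/7 + (1/7)*(-8/3) = -9/7 - 8/21 = -5/3 ≈ -1.6667)
(b + (5 - 1*(-7)))**2 = (-5/3 + (5 - 1*(-7)))**2 = (-5/3 + (5 + 7))**2 = (-5/3 + 12)**2 = (31/3)**2 = 961/9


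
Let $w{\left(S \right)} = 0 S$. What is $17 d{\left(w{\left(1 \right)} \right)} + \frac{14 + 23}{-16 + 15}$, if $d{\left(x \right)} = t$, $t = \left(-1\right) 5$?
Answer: $-122$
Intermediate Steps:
$w{\left(S \right)} = 0$
$t = -5$
$d{\left(x \right)} = -5$
$17 d{\left(w{\left(1 \right)} \right)} + \frac{14 + 23}{-16 + 15} = 17 \left(-5\right) + \frac{14 + 23}{-16 + 15} = -85 + \frac{37}{-1} = -85 + 37 \left(-1\right) = -85 - 37 = -122$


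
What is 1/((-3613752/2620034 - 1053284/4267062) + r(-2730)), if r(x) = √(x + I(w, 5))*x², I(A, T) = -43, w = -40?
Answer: -1270292267730063276176589/120323993004826419941912320348065628245490 - 582206529900315962251198411641*I*√2773/12032399300482641994191232034806562824549 ≈ -1.0557e-17 - 2.548e-9*I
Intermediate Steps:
r(x) = x²*√(-43 + x) (r(x) = √(x - 43)*x² = √(-43 + x)*x² = x²*√(-43 + x))
1/((-3613752/2620034 - 1053284/4267062) + r(-2730)) = 1/((-3613752/2620034 - 1053284/4267062) + (-2730)²*√(-43 - 2730)) = 1/((-3613752*1/2620034 - 1053284*1/4267062) + 7452900*√(-2773)) = 1/((-1806876/1310017 - 526642/2133531) + 7452900*(I*√2773)) = 1/(-4544935932070/2794961880027 + 7452900*I*√2773)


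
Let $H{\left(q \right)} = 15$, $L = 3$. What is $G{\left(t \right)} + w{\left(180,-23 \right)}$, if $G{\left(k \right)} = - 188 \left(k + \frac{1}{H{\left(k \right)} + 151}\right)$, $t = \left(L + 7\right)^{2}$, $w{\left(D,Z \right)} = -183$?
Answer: $- \frac{1575683}{83} \approx -18984.0$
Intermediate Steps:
$t = 100$ ($t = \left(3 + 7\right)^{2} = 10^{2} = 100$)
$G{\left(k \right)} = - \frac{94}{83} - 188 k$ ($G{\left(k \right)} = - 188 \left(k + \frac{1}{15 + 151}\right) = - 188 \left(k + \frac{1}{166}\right) = - 188 \left(\frac{1}{166} + k\right) = - \frac{94}{83} - 188 k$)
$G{\left(t \right)} + w{\left(180,-23 \right)} = \left(- \frac{94}{83} - 18800\right) - 183 = - \frac{1560494}{83} - 183 = - \frac{1575683}{83}$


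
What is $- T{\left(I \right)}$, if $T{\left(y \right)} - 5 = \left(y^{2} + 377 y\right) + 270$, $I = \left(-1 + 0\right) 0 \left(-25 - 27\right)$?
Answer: $-275$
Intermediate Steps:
$I = 0$ ($I = \left(-1\right) 0 \left(-52\right) = 0 \left(-52\right) = 0$)
$T{\left(y \right)} = 275 + y^{2} + 377 y$ ($T{\left(y \right)} = 5 + \left(\left(y^{2} + 377 y\right) + 270\right) = 5 + \left(270 + y^{2} + 377 y\right) = 275 + y^{2} + 377 y$)
$- T{\left(I \right)} = - (275 + 0^{2} + 377 \cdot 0) = - (275 + 0 + 0) = \left(-1\right) 275 = -275$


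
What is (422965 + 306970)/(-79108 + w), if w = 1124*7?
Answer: -145987/14248 ≈ -10.246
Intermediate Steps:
w = 7868
(422965 + 306970)/(-79108 + w) = (422965 + 306970)/(-79108 + 7868) = 729935/(-71240) = 729935*(-1/71240) = -145987/14248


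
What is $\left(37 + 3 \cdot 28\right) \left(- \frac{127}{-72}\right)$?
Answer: $\frac{15367}{72} \approx 213.43$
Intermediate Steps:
$\left(37 + 3 \cdot 28\right) \left(- \frac{127}{-72}\right) = \left(37 + 84\right) \left(\left(-127\right) \left(- \frac{1}{72}\right)\right) = 121 \cdot \frac{127}{72} = \frac{15367}{72}$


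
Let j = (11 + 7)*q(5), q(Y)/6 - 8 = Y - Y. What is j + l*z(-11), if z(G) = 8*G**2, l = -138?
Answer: -132720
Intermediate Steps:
q(Y) = 48 (q(Y) = 48 + 6*(Y - Y) = 48 + 6*0 = 48 + 0 = 48)
j = 864 (j = (11 + 7)*48 = 18*48 = 864)
j + l*z(-11) = 864 - 1104*(-11)**2 = 864 - 1104*121 = 864 - 138*968 = 864 - 133584 = -132720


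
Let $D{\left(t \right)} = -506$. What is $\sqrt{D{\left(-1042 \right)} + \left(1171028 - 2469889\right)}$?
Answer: $i \sqrt{1299367} \approx 1139.9 i$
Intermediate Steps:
$\sqrt{D{\left(-1042 \right)} + \left(1171028 - 2469889\right)} = \sqrt{-506 + \left(1171028 - 2469889\right)} = \sqrt{-506 - 1298861} = \sqrt{-1299367} = i \sqrt{1299367}$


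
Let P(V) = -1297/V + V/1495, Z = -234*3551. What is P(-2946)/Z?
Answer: 6739901/3659657688180 ≈ 1.8417e-6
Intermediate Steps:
Z = -830934
P(V) = -1297/V + V/1495 (P(V) = -1297/V + V*(1/1495) = -1297/V + V/1495)
P(-2946)/Z = (-1297/(-2946) + (1/1495)*(-2946))/(-830934) = (-1297*(-1/2946) - 2946/1495)*(-1/830934) = (1297/2946 - 2946/1495)*(-1/830934) = -6739901/4404270*(-1/830934) = 6739901/3659657688180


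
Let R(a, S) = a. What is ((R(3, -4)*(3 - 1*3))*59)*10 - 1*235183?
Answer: -235183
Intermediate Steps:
((R(3, -4)*(3 - 1*3))*59)*10 - 1*235183 = ((3*(3 - 1*3))*59)*10 - 1*235183 = ((3*(3 - 3))*59)*10 - 235183 = ((3*0)*59)*10 - 235183 = (0*59)*10 - 235183 = 0*10 - 235183 = 0 - 235183 = -235183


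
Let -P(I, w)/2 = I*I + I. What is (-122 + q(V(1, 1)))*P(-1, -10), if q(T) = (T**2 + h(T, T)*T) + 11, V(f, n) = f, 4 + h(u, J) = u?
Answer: 0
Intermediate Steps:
h(u, J) = -4 + u
P(I, w) = -2*I - 2*I**2 (P(I, w) = -2*(I*I + I) = -2*(I**2 + I) = -2*(I + I**2) = -2*I - 2*I**2)
q(T) = 11 + T**2 + T*(-4 + T) (q(T) = (T**2 + (-4 + T)*T) + 11 = (T**2 + T*(-4 + T)) + 11 = 11 + T**2 + T*(-4 + T))
(-122 + q(V(1, 1)))*P(-1, -10) = (-122 + (11 + 1**2 + 1*(-4 + 1)))*(-2*(-1)*(1 - 1)) = (-122 + (11 + 1 + 1*(-3)))*(-2*(-1)*0) = (-122 + (11 + 1 - 3))*0 = (-122 + 9)*0 = -113*0 = 0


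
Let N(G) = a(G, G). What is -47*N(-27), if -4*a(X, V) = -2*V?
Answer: 1269/2 ≈ 634.50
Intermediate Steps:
a(X, V) = V/2 (a(X, V) = -(-1)*V/2 = V/2)
N(G) = G/2
-47*N(-27) = -47*(-27)/2 = -47*(-27/2) = 1269/2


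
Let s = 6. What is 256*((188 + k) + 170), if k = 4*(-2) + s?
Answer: 91136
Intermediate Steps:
k = -2 (k = 4*(-2) + 6 = -8 + 6 = -2)
256*((188 + k) + 170) = 256*((188 - 2) + 170) = 256*(186 + 170) = 256*356 = 91136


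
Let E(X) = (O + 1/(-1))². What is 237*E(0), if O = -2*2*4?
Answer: 68493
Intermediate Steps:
O = -16 (O = -4*4 = -16)
E(X) = 289 (E(X) = (-16 + 1/(-1))² = (-16 - 1)² = (-17)² = 289)
237*E(0) = 237*289 = 68493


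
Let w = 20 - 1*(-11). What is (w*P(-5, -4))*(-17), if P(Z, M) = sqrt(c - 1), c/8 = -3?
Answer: -2635*I ≈ -2635.0*I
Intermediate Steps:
c = -24 (c = 8*(-3) = -24)
w = 31 (w = 20 + 11 = 31)
P(Z, M) = 5*I (P(Z, M) = sqrt(-24 - 1) = sqrt(-25) = 5*I)
(w*P(-5, -4))*(-17) = (31*(5*I))*(-17) = (155*I)*(-17) = -2635*I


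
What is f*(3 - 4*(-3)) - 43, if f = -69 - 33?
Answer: -1573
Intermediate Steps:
f = -102
f*(3 - 4*(-3)) - 43 = -102*(3 - 4*(-3)) - 43 = -102*(3 + 12) - 43 = -102*15 - 43 = -1530 - 43 = -1573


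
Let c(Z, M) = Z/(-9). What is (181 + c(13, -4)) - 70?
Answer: 986/9 ≈ 109.56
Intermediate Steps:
c(Z, M) = -Z/9 (c(Z, M) = Z*(-⅑) = -Z/9)
(181 + c(13, -4)) - 70 = (181 - ⅑*13) - 70 = (181 - 13/9) - 70 = 1616/9 - 70 = 986/9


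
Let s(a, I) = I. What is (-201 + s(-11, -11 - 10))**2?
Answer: 49284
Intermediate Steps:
(-201 + s(-11, -11 - 10))**2 = (-201 + (-11 - 10))**2 = (-201 - 21)**2 = (-222)**2 = 49284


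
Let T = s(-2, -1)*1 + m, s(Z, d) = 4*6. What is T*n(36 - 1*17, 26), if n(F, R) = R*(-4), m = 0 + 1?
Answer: -2600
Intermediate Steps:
s(Z, d) = 24
m = 1
n(F, R) = -4*R
T = 25 (T = 24*1 + 1 = 24 + 1 = 25)
T*n(36 - 1*17, 26) = 25*(-4*26) = 25*(-104) = -2600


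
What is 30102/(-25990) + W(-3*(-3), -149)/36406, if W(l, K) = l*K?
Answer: -565373001/473095970 ≈ -1.1950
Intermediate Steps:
W(l, K) = K*l
30102/(-25990) + W(-3*(-3), -149)/36406 = 30102/(-25990) - (-447)*(-3)/36406 = 30102*(-1/25990) - 149*9*(1/36406) = -15051/12995 - 1341*1/36406 = -15051/12995 - 1341/36406 = -565373001/473095970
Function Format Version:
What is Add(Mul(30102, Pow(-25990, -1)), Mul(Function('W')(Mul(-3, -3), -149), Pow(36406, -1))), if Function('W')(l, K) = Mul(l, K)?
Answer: Rational(-565373001, 473095970) ≈ -1.1950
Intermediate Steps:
Function('W')(l, K) = Mul(K, l)
Add(Mul(30102, Pow(-25990, -1)), Mul(Function('W')(Mul(-3, -3), -149), Pow(36406, -1))) = Add(Mul(30102, Pow(-25990, -1)), Mul(Mul(-149, Mul(-3, -3)), Pow(36406, -1))) = Add(Mul(30102, Rational(-1, 25990)), Mul(Mul(-149, 9), Rational(1, 36406))) = Add(Rational(-15051, 12995), Mul(-1341, Rational(1, 36406))) = Add(Rational(-15051, 12995), Rational(-1341, 36406)) = Rational(-565373001, 473095970)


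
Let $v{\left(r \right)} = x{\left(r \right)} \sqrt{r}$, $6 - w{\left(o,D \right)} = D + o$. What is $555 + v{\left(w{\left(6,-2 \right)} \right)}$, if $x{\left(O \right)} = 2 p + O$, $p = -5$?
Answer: $555 - 8 \sqrt{2} \approx 543.69$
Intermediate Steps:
$w{\left(o,D \right)} = 6 - D - o$ ($w{\left(o,D \right)} = 6 - \left(D + o\right) = 6 - D - o$)
$x{\left(O \right)} = -10 + O$ ($x{\left(O \right)} = 2 \left(-5\right) + O = -10 + O$)
$v{\left(r \right)} = \sqrt{r} \left(-10 + r\right)$ ($v{\left(r \right)} = \left(-10 + r\right) \sqrt{r} = \sqrt{r} \left(-10 + r\right)$)
$555 + v{\left(w{\left(6,-2 \right)} \right)} = 555 + \sqrt{6 - -2 - 6} \left(-10 - -2\right) = 555 + \sqrt{6 + 2 - 6} \left(-10 + \left(6 + 2 - 6\right)\right) = 555 + \sqrt{2} \left(-10 + 2\right) = 555 + \sqrt{2} \left(-8\right) = 555 - 8 \sqrt{2}$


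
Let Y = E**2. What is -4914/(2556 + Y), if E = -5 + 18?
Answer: -4914/2725 ≈ -1.8033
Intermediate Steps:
E = 13
Y = 169 (Y = 13**2 = 169)
-4914/(2556 + Y) = -4914/(2556 + 169) = -4914/2725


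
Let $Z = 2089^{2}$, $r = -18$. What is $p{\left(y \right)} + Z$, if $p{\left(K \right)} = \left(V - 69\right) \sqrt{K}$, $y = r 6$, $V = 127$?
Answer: $4363921 + 348 i \sqrt{3} \approx 4.3639 \cdot 10^{6} + 602.75 i$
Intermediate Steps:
$Z = 4363921$
$y = -108$ ($y = \left(-18\right) 6 = -108$)
$p{\left(K \right)} = 58 \sqrt{K}$ ($p{\left(K \right)} = \left(127 - 69\right) \sqrt{K} = 58 \sqrt{K}$)
$p{\left(y \right)} + Z = 58 \sqrt{-108} + 4363921 = 58 \cdot 6 i \sqrt{3} + 4363921 = 348 i \sqrt{3} + 4363921 = 4363921 + 348 i \sqrt{3}$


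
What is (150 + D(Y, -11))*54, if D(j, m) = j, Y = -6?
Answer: 7776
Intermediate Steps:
(150 + D(Y, -11))*54 = (150 - 6)*54 = 144*54 = 7776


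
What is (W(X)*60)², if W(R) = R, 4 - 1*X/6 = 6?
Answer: 518400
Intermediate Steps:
X = -12 (X = 24 - 6*6 = 24 - 36 = -12)
(W(X)*60)² = (-12*60)² = (-720)² = 518400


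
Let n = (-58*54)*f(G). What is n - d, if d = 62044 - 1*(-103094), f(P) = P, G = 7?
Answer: -187062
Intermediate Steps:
d = 165138 (d = 62044 + 103094 = 165138)
n = -21924 (n = -58*54*7 = -3132*7 = -21924)
n - d = -21924 - 1*165138 = -21924 - 165138 = -187062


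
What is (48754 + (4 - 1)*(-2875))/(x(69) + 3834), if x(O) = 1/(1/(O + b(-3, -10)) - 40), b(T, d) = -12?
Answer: 91453991/8737629 ≈ 10.467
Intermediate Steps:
x(O) = 1/(-40 + 1/(-12 + O)) (x(O) = 1/(1/(O - 12) - 40) = 1/(1/(-12 + O) - 40) = 1/(-40 + 1/(-12 + O)))
(48754 + (4 - 1)*(-2875))/(x(69) + 3834) = (48754 + (4 - 1)*(-2875))/((12 - 1*69)/(-481 + 40*69) + 3834) = (48754 + 3*(-2875))/((12 - 69)/(-481 + 2760) + 3834) = (48754 - 8625)/(-57/2279 + 3834) = 40129/((1/2279)*(-57) + 3834) = 40129/(-57/2279 + 3834) = 40129/(8737629/2279) = 40129*(2279/8737629) = 91453991/8737629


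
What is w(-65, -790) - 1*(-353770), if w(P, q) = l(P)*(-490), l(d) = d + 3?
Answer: 384150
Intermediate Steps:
l(d) = 3 + d
w(P, q) = -1470 - 490*P (w(P, q) = (3 + P)*(-490) = -1470 - 490*P)
w(-65, -790) - 1*(-353770) = (-1470 - 490*(-65)) - 1*(-353770) = (-1470 + 31850) + 353770 = 30380 + 353770 = 384150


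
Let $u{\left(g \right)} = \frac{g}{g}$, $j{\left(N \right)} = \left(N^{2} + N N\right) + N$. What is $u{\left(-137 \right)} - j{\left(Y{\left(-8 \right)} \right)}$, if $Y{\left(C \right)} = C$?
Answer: $-119$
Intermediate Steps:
$j{\left(N \right)} = N + 2 N^{2}$ ($j{\left(N \right)} = \left(N^{2} + N^{2}\right) + N = 2 N^{2} + N = N + 2 N^{2}$)
$u{\left(g \right)} = 1$
$u{\left(-137 \right)} - j{\left(Y{\left(-8 \right)} \right)} = 1 - - 8 \left(1 + 2 \left(-8\right)\right) = 1 - - 8 \left(1 - 16\right) = 1 - \left(-8\right) \left(-15\right) = 1 - 120 = -119$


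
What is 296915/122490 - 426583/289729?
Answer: 6754546873/7097781042 ≈ 0.95164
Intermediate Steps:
296915/122490 - 426583/289729 = 296915*(1/122490) - 426583*1/289729 = 59383/24498 - 426583/289729 = 6754546873/7097781042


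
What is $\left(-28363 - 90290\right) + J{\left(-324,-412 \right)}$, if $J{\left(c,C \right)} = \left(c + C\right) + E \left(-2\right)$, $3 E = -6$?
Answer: $-119385$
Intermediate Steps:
$E = -2$ ($E = \frac{1}{3} \left(-6\right) = -2$)
$J{\left(c,C \right)} = 4 + C + c$ ($J{\left(c,C \right)} = \left(c + C\right) - -4 = \left(C + c\right) + 4 = 4 + C + c$)
$\left(-28363 - 90290\right) + J{\left(-324,-412 \right)} = \left(-28363 - 90290\right) - 732 = -118653 - 732 = -119385$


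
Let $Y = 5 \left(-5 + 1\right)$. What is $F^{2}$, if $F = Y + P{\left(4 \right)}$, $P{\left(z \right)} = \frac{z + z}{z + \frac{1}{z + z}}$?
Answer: $\frac{355216}{1089} \approx 326.19$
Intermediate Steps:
$Y = -20$ ($Y = 5 \left(-4\right) = -20$)
$P{\left(z \right)} = \frac{2 z}{z + \frac{1}{2 z}}$
$F = - \frac{596}{33}$ ($F = -20 + \frac{4 \cdot 4^{2}}{1 + 2 \cdot 4^{2}} = -20 + 4 \cdot 16 \frac{1}{1 + 2 \cdot 16} = -20 + 4 \cdot 16 \frac{1}{1 + 32} = -20 + 4 \cdot 16 \cdot \frac{1}{33} = -20 + \frac{64}{33} = - \frac{596}{33} \approx -18.061$)
$F^{2} = \left(- \frac{596}{33}\right)^{2} = \frac{355216}{1089}$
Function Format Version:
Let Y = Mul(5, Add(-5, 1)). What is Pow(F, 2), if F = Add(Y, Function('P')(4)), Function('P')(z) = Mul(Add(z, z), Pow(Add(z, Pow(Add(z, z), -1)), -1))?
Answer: Rational(355216, 1089) ≈ 326.19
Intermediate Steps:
Y = -20 (Y = Mul(5, -4) = -20)
Function('P')(z) = Mul(2, z, Pow(Add(z, Mul(Rational(1, 2), Pow(z, -1))), -1)) (Function('P')(z) = Mul(Mul(2, z), Pow(Add(z, Pow(Mul(2, z), -1)), -1)) = Mul(Mul(2, z), Pow(Add(z, Mul(Rational(1, 2), Pow(z, -1))), -1)) = Mul(2, z, Pow(Add(z, Mul(Rational(1, 2), Pow(z, -1))), -1)))
F = Rational(-596, 33) (F = Add(-20, Mul(4, Pow(4, 2), Pow(Add(1, Mul(2, Pow(4, 2))), -1))) = Add(-20, Mul(4, 16, Pow(Add(1, Mul(2, 16)), -1))) = Add(-20, Mul(4, 16, Pow(Add(1, 32), -1))) = Add(-20, Mul(4, 16, Pow(33, -1))) = Add(-20, Mul(4, 16, Rational(1, 33))) = Add(-20, Rational(64, 33)) = Rational(-596, 33) ≈ -18.061)
Pow(F, 2) = Pow(Rational(-596, 33), 2) = Rational(355216, 1089)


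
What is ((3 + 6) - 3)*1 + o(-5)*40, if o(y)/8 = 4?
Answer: 1286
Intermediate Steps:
o(y) = 32 (o(y) = 8*4 = 32)
((3 + 6) - 3)*1 + o(-5)*40 = ((3 + 6) - 3)*1 + 32*40 = (9 - 3)*1 + 1280 = 6*1 + 1280 = 6 + 1280 = 1286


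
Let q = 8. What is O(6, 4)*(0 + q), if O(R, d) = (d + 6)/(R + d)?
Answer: 8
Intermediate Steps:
O(R, d) = (6 + d)/(R + d)
O(6, 4)*(0 + q) = ((6 + 4)/(6 + 4))*(0 + 8) = (10/10)*8 = ((1/10)*10)*8 = 1*8 = 8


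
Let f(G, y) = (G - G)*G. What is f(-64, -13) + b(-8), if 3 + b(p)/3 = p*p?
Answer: 183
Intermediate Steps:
f(G, y) = 0 (f(G, y) = 0*G = 0)
b(p) = -9 + 3*p² (b(p) = -9 + 3*(p*p) = -9 + 3*p²)
f(-64, -13) + b(-8) = 0 + (-9 + 3*(-8)²) = 0 + (-9 + 3*64) = 0 + (-9 + 192) = 0 + 183 = 183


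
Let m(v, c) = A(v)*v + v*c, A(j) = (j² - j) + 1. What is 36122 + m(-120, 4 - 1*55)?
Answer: -1700278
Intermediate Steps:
A(j) = 1 + j² - j
m(v, c) = c*v + v*(1 + v² - v) (m(v, c) = (1 + v² - v)*v + v*c = v*(1 + v² - v) + c*v = c*v + v*(1 + v² - v))
36122 + m(-120, 4 - 1*55) = 36122 - 120*(1 + (4 - 1*55) + (-120)² - 1*(-120)) = 36122 - 120*(1 + (4 - 55) + 14400 + 120) = 36122 - 120*(1 - 51 + 14400 + 120) = 36122 - 120*14470 = 36122 - 1736400 = -1700278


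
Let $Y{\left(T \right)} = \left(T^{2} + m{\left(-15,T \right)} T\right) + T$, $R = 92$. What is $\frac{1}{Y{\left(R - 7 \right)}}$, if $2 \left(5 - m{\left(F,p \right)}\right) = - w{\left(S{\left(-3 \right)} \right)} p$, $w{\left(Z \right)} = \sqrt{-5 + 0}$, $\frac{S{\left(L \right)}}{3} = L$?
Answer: $\frac{364}{5886165} - \frac{2 i \sqrt{5}}{69249} \approx 6.184 \cdot 10^{-5} - 6.458 \cdot 10^{-5} i$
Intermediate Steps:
$S{\left(L \right)} = 3 L$
$w{\left(Z \right)} = i \sqrt{5}$ ($w{\left(Z \right)} = \sqrt{-5} = i \sqrt{5}$)
$m{\left(F,p \right)} = 5 + \frac{i p \sqrt{5}}{2}$ ($m{\left(F,p \right)} = 5 - \frac{- i \sqrt{5} p}{2} = 5 - \frac{\left(-1\right) i p \sqrt{5}}{2} = 5 + \frac{i p \sqrt{5}}{2}$)
$Y{\left(T \right)} = T + T^{2} + T \left(5 + \frac{i T \sqrt{5}}{2}\right)$ ($Y{\left(T \right)} = \left(T^{2} + \left(5 + \frac{i T \sqrt{5}}{2}\right) T\right) + T = \left(T^{2} + T \left(5 + \frac{i T \sqrt{5}}{2}\right)\right) + T = T + T^{2} + T \left(5 + \frac{i T \sqrt{5}}{2}\right)$)
$\frac{1}{Y{\left(R - 7 \right)}} = \frac{1}{\frac{1}{2} \left(92 - 7\right) \left(12 + 2 \left(92 - 7\right) + i \left(92 - 7\right) \sqrt{5}\right)} = \frac{1}{\frac{1}{2} \cdot 85 \left(12 + 2 \cdot 85 + i 85 \sqrt{5}\right)} = \frac{1}{\frac{1}{2} \cdot 85 \left(12 + 170 + 85 i \sqrt{5}\right)} = \frac{1}{\frac{1}{2} \cdot 85 \left(182 + 85 i \sqrt{5}\right)} = \frac{1}{7735 + \frac{7225 i \sqrt{5}}{2}}$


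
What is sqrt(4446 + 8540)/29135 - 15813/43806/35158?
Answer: -753/73339588 + sqrt(12986)/29135 ≈ 0.0039010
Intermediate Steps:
sqrt(4446 + 8540)/29135 - 15813/43806/35158 = sqrt(12986)*(1/29135) - 15813*1/43806*(1/35158) = sqrt(12986)/29135 - 753/2086*1/35158 = sqrt(12986)/29135 - 753/73339588 = -753/73339588 + sqrt(12986)/29135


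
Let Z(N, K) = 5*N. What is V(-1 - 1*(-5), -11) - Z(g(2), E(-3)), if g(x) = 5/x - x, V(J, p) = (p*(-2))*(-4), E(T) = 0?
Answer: -181/2 ≈ -90.500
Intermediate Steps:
V(J, p) = 8*p (V(J, p) = -2*p*(-4) = 8*p)
g(x) = -x + 5/x
V(-1 - 1*(-5), -11) - Z(g(2), E(-3)) = 8*(-11) - 5*(-1*2 + 5/2) = -88 - 5*(-2 + 5*(1/2)) = -88 - 5*(-2 + 5/2) = -88 - 5/2 = -181/2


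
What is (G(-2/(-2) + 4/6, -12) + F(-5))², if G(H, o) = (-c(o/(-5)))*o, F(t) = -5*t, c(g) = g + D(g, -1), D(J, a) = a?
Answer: 43681/25 ≈ 1747.2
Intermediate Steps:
c(g) = -1 + g (c(g) = g - 1 = -1 + g)
G(H, o) = o*(1 + o/5) (G(H, o) = (-(-1 + o/(-5)))*o = (-(-1 + o*(-⅕)))*o = (-(-1 - o/5))*o = (1 + o/5)*o = o*(1 + o/5))
(G(-2/(-2) + 4/6, -12) + F(-5))² = ((⅕)*(-12)*(5 - 12) - 5*(-5))² = ((⅕)*(-12)*(-7) + 25)² = (84/5 + 25)² = (209/5)² = 43681/25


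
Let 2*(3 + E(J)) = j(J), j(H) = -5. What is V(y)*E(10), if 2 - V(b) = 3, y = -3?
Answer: 11/2 ≈ 5.5000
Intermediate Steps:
E(J) = -11/2 (E(J) = -3 + (½)*(-5) = -3 - 5/2 = -11/2)
V(b) = -1 (V(b) = 2 - 1*3 = 2 - 3 = -1)
V(y)*E(10) = -1*(-11/2) = 11/2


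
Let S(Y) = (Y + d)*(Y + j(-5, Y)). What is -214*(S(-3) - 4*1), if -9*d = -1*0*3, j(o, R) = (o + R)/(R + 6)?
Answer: -2782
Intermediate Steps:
j(o, R) = (R + o)/(6 + R)
d = 0 (d = -(-1*0)*3/9 = -0*3 = -⅑*0 = 0)
S(Y) = Y*(Y + (-5 + Y)/(6 + Y)) (S(Y) = (Y + 0)*(Y + (Y - 5)/(6 + Y)) = Y*(Y + (-5 + Y)/(6 + Y)))
-214*(S(-3) - 4*1) = -214*(-3*(-5 - 3 - 3*(6 - 3))/(6 - 3) - 4*1) = -214*(-3*(-5 - 3 - 3*3)/3 - 4) = -214*(-3*⅓*(-5 - 3 - 9) - 4) = -214*(-3*⅓*(-17) - 4) = -214*(17 - 4) = -214*13 = -2782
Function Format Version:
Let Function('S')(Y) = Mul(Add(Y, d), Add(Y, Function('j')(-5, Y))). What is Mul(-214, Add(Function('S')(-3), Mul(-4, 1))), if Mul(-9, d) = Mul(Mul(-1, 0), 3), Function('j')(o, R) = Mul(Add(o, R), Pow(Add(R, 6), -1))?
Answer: -2782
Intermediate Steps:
Function('j')(o, R) = Mul(Pow(Add(6, R), -1), Add(R, o)) (Function('j')(o, R) = Mul(Add(R, o), Pow(Add(6, R), -1)) = Mul(Pow(Add(6, R), -1), Add(R, o)))
d = 0 (d = Mul(Rational(-1, 9), Mul(Mul(-1, 0), 3)) = Mul(Rational(-1, 9), Mul(0, 3)) = Mul(Rational(-1, 9), 0) = 0)
Function('S')(Y) = Mul(Y, Add(Y, Mul(Pow(Add(6, Y), -1), Add(-5, Y)))) (Function('S')(Y) = Mul(Add(Y, 0), Add(Y, Mul(Pow(Add(6, Y), -1), Add(Y, -5)))) = Mul(Y, Add(Y, Mul(Pow(Add(6, Y), -1), Add(-5, Y)))))
Mul(-214, Add(Function('S')(-3), Mul(-4, 1))) = Mul(-214, Add(Mul(-3, Pow(Add(6, -3), -1), Add(-5, -3, Mul(-3, Add(6, -3)))), Mul(-4, 1))) = Mul(-214, Add(Mul(-3, Pow(3, -1), Add(-5, -3, Mul(-3, 3))), -4)) = Mul(-214, Add(Mul(-3, Rational(1, 3), Add(-5, -3, -9)), -4)) = Mul(-214, Add(Mul(-3, Rational(1, 3), -17), -4)) = Mul(-214, Add(17, -4)) = Mul(-214, 13) = -2782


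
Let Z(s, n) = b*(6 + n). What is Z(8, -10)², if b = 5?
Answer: 400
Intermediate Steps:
Z(s, n) = 30 + 5*n (Z(s, n) = 5*(6 + n) = 30 + 5*n)
Z(8, -10)² = (30 + 5*(-10))² = (30 - 50)² = (-20)² = 400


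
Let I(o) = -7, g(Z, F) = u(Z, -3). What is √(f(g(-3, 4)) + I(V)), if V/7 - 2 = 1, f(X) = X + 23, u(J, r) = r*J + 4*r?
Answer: √13 ≈ 3.6056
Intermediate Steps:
u(J, r) = 4*r + J*r (u(J, r) = J*r + 4*r = 4*r + J*r)
g(Z, F) = -12 - 3*Z (g(Z, F) = -3*(4 + Z) = -12 - 3*Z)
f(X) = 23 + X
V = 21 (V = 14 + 7*1 = 14 + 7 = 21)
√(f(g(-3, 4)) + I(V)) = √((23 + (-12 - 3*(-3))) - 7) = √((23 + (-12 + 9)) - 7) = √((23 - 3) - 7) = √(20 - 7) = √13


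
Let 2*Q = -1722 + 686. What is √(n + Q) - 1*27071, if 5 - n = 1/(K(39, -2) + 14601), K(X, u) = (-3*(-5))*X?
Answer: -27071 + I*√118305302934/15186 ≈ -27071.0 + 22.65*I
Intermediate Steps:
K(X, u) = 15*X
Q = -518 (Q = (-1722 + 686)/2 = (½)*(-1036) = -518)
n = 75929/15186 (n = 5 - 1/(15*39 + 14601) = 5 - 1/(585 + 14601) = 5 - 1/15186 = 75929/15186 ≈ 4.9999)
√(n + Q) - 1*27071 = √(75929/15186 - 518) - 1*27071 = √(-7790419/15186) - 27071 = I*√118305302934/15186 - 27071 = -27071 + I*√118305302934/15186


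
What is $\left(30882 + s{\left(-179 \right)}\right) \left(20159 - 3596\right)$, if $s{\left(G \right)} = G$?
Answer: $508533789$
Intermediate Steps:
$\left(30882 + s{\left(-179 \right)}\right) \left(20159 - 3596\right) = \left(30882 - 179\right) \left(20159 - 3596\right) = 30703 \left(20159 - 3596\right) = 30703 \cdot 16563 = 508533789$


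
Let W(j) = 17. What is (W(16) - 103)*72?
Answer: -6192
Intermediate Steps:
(W(16) - 103)*72 = (17 - 103)*72 = -86*72 = -6192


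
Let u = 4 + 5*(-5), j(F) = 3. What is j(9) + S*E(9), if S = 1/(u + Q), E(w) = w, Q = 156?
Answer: 46/15 ≈ 3.0667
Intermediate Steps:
u = -21 (u = 4 - 25 = -21)
S = 1/135 (S = 1/(-21 + 156) = 1/135 ≈ 0.0074074)
j(9) + S*E(9) = 3 + (1/135)*9 = 3 + 1/15 = 46/15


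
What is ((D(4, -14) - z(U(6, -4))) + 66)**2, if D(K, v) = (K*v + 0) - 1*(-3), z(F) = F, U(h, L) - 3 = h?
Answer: 16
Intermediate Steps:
U(h, L) = 3 + h
D(K, v) = 3 + K*v (D(K, v) = K*v + 3 = 3 + K*v)
((D(4, -14) - z(U(6, -4))) + 66)**2 = (((3 + 4*(-14)) - (3 + 6)) + 66)**2 = (((3 - 56) - 1*9) + 66)**2 = ((-53 - 9) + 66)**2 = (-62 + 66)**2 = 4**2 = 16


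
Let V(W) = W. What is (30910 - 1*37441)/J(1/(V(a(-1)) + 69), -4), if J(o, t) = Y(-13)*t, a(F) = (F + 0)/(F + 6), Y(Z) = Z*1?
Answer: -6531/52 ≈ -125.60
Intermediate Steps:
Y(Z) = Z
a(F) = F/(6 + F)
J(o, t) = -13*t
(30910 - 1*37441)/J(1/(V(a(-1)) + 69), -4) = (30910 - 1*37441)/((-13*(-4))) = (30910 - 37441)/52 = -6531*1/52 = -6531/52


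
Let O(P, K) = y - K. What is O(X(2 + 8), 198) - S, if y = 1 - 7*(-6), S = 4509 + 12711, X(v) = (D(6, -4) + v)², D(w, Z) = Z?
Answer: -17375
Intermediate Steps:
X(v) = (-4 + v)²
S = 17220
y = 43 (y = 1 + 42 = 43)
O(P, K) = 43 - K
O(X(2 + 8), 198) - S = (43 - 1*198) - 1*17220 = (43 - 198) - 17220 = -155 - 17220 = -17375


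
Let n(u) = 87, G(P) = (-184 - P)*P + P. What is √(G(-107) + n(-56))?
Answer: √8219 ≈ 90.659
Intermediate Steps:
G(P) = P + P*(-184 - P) (G(P) = P*(-184 - P) + P = P + P*(-184 - P))
√(G(-107) + n(-56)) = √(-1*(-107)*(183 - 107) + 87) = √(-1*(-107)*76 + 87) = √(8132 + 87) = √8219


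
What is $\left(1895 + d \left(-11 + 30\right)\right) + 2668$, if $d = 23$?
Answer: $5000$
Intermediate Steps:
$\left(1895 + d \left(-11 + 30\right)\right) + 2668 = \left(1895 + 23 \left(-11 + 30\right)\right) + 2668 = \left(1895 + 23 \cdot 19\right) + 2668 = \left(1895 + 437\right) + 2668 = 2332 + 2668 = 5000$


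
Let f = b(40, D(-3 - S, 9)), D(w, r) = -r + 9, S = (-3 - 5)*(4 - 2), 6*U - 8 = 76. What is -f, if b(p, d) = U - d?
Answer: -14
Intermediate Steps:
U = 14 (U = 4/3 + (⅙)*76 = 4/3 + 38/3 = 14)
S = -16 (S = -8*2 = -16)
D(w, r) = 9 - r
b(p, d) = 14 - d
f = 14 (f = 14 - (9 - 1*9) = 14 - (9 - 9) = 14 - 1*0 = 14 + 0 = 14)
-f = -1*14 = -14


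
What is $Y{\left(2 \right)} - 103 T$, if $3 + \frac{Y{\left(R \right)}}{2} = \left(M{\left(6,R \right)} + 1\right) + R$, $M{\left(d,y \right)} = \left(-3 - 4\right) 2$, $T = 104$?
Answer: $-10740$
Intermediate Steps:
$M{\left(d,y \right)} = -14$ ($M{\left(d,y \right)} = \left(-7\right) 2 = -14$)
$Y{\left(R \right)} = -32 + 2 R$ ($Y{\left(R \right)} = -6 + 2 \left(\left(-14 + 1\right) + R\right) = -6 + 2 \left(-13 + R\right) = -6 + \left(-26 + 2 R\right) = -32 + 2 R$)
$Y{\left(2 \right)} - 103 T = \left(-32 + 2 \cdot 2\right) - 10712 = \left(-32 + 4\right) - 10712 = -28 - 10712 = -10740$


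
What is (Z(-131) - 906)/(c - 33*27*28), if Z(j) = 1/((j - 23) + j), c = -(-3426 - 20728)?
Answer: 258211/226290 ≈ 1.1411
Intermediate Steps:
c = 24154 (c = -1*(-24154) = 24154)
Z(j) = 1/(-23 + 2*j) (Z(j) = 1/((-23 + j) + j) = 1/(-23 + 2*j))
(Z(-131) - 906)/(c - 33*27*28) = (1/(-23 + 2*(-131)) - 906)/(24154 - 33*27*28) = (1/(-23 - 262) - 906)/(24154 - 891*28) = (1/(-285) - 906)/(24154 - 24948) = (-1/285 - 906)/(-794) = -258211/285*(-1/794) = 258211/226290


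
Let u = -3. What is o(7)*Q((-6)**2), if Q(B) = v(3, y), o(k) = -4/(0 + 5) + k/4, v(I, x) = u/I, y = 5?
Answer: -19/20 ≈ -0.95000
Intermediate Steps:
v(I, x) = -3/I
o(k) = -4/5 + k/4 (o(k) = -4/5 + k*(1/4) = -4*1/5 + k/4 = -4/5 + k/4)
Q(B) = -1 (Q(B) = -3/3 = -3*1/3 = -1)
o(7)*Q((-6)**2) = (-4/5 + (1/4)*7)*(-1) = (-4/5 + 7/4)*(-1) = (19/20)*(-1) = -19/20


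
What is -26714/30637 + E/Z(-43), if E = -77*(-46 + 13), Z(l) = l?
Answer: -78997319/1317391 ≈ -59.965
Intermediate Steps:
E = 2541 (E = -77*(-33) = 2541)
-26714/30637 + E/Z(-43) = -26714/30637 + 2541/(-43) = -26714*1/30637 + 2541*(-1/43) = -26714/30637 - 2541/43 = -78997319/1317391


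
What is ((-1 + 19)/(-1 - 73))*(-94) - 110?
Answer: -3224/37 ≈ -87.135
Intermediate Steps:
((-1 + 19)/(-1 - 73))*(-94) - 110 = (18/(-74))*(-94) - 110 = (18*(-1/74))*(-94) - 110 = -9/37*(-94) - 110 = 846/37 - 110 = -3224/37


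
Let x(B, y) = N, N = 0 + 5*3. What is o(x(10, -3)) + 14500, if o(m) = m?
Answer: 14515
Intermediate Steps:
N = 15 (N = 0 + 15 = 15)
x(B, y) = 15
o(x(10, -3)) + 14500 = 15 + 14500 = 14515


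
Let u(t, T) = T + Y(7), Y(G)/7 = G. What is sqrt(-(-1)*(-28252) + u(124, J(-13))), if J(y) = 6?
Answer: 3*I*sqrt(3133) ≈ 167.92*I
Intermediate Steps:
Y(G) = 7*G
u(t, T) = 49 + T (u(t, T) = T + 7*7 = T + 49 = 49 + T)
sqrt(-(-1)*(-28252) + u(124, J(-13))) = sqrt(-(-1)*(-28252) + (49 + 6)) = sqrt(-1*28252 + 55) = sqrt(-28252 + 55) = sqrt(-28197) = 3*I*sqrt(3133)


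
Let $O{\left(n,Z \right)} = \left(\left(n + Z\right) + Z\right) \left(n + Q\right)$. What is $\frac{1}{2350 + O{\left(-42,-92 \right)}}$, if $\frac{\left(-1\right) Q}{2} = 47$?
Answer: $\frac{1}{33086} \approx 3.0224 \cdot 10^{-5}$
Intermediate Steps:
$Q = -94$ ($Q = \left(-2\right) 47 = -94$)
$O{\left(n,Z \right)} = \left(-94 + n\right) \left(n + 2 Z\right)$ ($O{\left(n,Z \right)} = \left(\left(n + Z\right) + Z\right) \left(n - 94\right) = \left(\left(Z + n\right) + Z\right) \left(-94 + n\right) = \left(n + 2 Z\right) \left(-94 + n\right) = \left(-94 + n\right) \left(n + 2 Z\right)$)
$\frac{1}{2350 + O{\left(-42,-92 \right)}} = \frac{1}{2350 + \left(\left(-42\right)^{2} - -17296 - -3948 + 2 \left(-92\right) \left(-42\right)\right)} = \frac{1}{2350 + \left(1764 + 17296 + 3948 + 7728\right)} = \frac{1}{2350 + 30736} = \frac{1}{33086}$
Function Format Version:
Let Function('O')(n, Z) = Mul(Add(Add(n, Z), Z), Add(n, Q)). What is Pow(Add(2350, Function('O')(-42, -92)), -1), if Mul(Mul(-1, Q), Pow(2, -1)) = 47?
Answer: Rational(1, 33086) ≈ 3.0224e-5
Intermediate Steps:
Q = -94 (Q = Mul(-2, 47) = -94)
Function('O')(n, Z) = Mul(Add(-94, n), Add(n, Mul(2, Z))) (Function('O')(n, Z) = Mul(Add(Add(n, Z), Z), Add(n, -94)) = Mul(Add(Add(Z, n), Z), Add(-94, n)) = Mul(Add(n, Mul(2, Z)), Add(-94, n)) = Mul(Add(-94, n), Add(n, Mul(2, Z))))
Pow(Add(2350, Function('O')(-42, -92)), -1) = Pow(Add(2350, Add(Pow(-42, 2), Mul(-188, -92), Mul(-94, -42), Mul(2, -92, -42))), -1) = Pow(Add(2350, Add(1764, 17296, 3948, 7728)), -1) = Pow(Add(2350, 30736), -1) = Pow(33086, -1) = Rational(1, 33086)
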